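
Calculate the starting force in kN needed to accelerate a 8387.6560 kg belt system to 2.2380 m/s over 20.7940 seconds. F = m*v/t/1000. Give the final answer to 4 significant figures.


F = 8387.6560 * 2.2380 / 20.7940 / 1000
F = 0.9027 kN


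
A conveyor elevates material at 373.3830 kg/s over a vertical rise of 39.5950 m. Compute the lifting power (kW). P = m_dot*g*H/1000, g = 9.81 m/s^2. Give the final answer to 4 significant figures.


P = 373.3830 * 9.81 * 39.5950 / 1000
P = 145.0 kW


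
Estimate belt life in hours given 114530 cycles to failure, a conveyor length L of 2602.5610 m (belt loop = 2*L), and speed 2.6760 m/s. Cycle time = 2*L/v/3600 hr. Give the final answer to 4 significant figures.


cycle_time = 2 * 2602.5610 / 2.6760 / 3600 = 0.540309 hr
life = 114530 * 0.540309 = 61880 hours


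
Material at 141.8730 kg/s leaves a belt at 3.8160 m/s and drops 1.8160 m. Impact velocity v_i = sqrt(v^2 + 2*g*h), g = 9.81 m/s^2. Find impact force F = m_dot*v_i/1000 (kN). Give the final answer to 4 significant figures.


v_i = sqrt(3.8160^2 + 2*9.81*1.8160) = 7.08462 m/s
F = 141.8730 * 7.08462 / 1000
F = 1.005 kN


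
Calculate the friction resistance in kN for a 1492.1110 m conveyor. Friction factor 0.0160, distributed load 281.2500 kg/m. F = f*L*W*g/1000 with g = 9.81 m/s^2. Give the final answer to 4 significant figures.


F = 0.0160 * 1492.1110 * 281.2500 * 9.81 / 1000
F = 65.87 kN


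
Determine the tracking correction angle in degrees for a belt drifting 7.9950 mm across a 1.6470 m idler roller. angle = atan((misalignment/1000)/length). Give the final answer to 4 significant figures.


misalign_m = 7.9950 / 1000 = 0.007995 m
angle = atan(0.007995 / 1.6470)
angle = 0.2781 deg


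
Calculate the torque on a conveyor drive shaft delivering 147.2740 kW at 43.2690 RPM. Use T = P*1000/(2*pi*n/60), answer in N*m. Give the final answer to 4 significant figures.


omega = 2*pi*43.2690/60 = 4.53112 rad/s
T = 147.2740*1000 / 4.53112
T = 32500 N*m


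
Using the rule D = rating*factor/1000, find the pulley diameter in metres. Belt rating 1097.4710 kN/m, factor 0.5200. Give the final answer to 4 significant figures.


D = 1097.4710 * 0.5200 / 1000
D = 0.5707 m


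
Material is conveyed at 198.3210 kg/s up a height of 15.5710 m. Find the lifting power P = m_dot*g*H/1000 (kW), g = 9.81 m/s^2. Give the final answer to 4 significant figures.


P = 198.3210 * 9.81 * 15.5710 / 1000
P = 30.29 kW


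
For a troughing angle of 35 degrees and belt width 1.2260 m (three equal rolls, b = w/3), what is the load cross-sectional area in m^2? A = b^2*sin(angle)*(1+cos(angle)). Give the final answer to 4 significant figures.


b = 1.2260/3 = 0.408667 m
A = 0.408667^2 * sin(35 deg) * (1 + cos(35 deg))
A = 0.1743 m^2


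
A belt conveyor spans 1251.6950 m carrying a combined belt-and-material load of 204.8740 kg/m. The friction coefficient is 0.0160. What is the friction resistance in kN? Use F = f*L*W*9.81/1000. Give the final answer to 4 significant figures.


F = 0.0160 * 1251.6950 * 204.8740 * 9.81 / 1000
F = 40.25 kN


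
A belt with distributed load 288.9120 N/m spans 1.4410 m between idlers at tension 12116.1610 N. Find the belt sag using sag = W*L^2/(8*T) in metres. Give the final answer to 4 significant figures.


sag = 288.9120 * 1.4410^2 / (8 * 12116.1610)
sag = 0.006189 m


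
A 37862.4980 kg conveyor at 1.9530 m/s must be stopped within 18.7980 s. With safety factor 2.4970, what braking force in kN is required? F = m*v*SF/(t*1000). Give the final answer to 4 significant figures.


F = 37862.4980 * 1.9530 / 18.7980 * 2.4970 / 1000
F = 9.822 kN


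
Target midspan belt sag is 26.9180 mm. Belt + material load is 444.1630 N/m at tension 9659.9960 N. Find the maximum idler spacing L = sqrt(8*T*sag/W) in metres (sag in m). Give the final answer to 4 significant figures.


sag = 26.9180/1000 = 0.026918 m
L = sqrt(8 * 9659.9960 * 0.026918 / 444.1630)
L = 2.164 m


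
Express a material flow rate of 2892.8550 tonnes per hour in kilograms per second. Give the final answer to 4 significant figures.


m_dot = 2892.8550 * 1000 / 3600
m_dot = 803.6 kg/s


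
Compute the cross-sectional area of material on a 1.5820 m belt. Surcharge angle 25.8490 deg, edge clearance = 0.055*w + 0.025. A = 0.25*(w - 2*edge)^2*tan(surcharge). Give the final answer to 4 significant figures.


edge = 0.055*1.5820 + 0.025 = 0.11201 m
ew = 1.5820 - 2*0.11201 = 1.35798 m
A = 0.25 * 1.35798^2 * tan(25.8490 deg)
A = 0.2234 m^2


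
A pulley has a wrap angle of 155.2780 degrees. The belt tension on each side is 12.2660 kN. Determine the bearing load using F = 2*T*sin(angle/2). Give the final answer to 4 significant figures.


F = 2 * 12.2660 * sin(155.2780/2 deg)
F = 23.96 kN


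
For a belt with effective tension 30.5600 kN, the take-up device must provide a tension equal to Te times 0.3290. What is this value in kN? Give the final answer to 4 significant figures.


T_tu = 30.5600 * 0.3290
T_tu = 10.05 kN


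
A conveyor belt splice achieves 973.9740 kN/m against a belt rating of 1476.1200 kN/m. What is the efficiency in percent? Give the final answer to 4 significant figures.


Eff = 973.9740 / 1476.1200 * 100
Eff = 65.98 %


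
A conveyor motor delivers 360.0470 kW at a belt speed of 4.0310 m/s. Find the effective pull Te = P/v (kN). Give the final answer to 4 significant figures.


Te = P / v = 360.0470 / 4.0310
Te = 89.32 kN


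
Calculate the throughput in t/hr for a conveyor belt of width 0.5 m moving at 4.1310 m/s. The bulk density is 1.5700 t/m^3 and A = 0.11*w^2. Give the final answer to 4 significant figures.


A = 0.11 * 0.5^2 = 0.0275 m^2
C = 0.0275 * 4.1310 * 1.5700 * 3600
C = 642.1 t/hr


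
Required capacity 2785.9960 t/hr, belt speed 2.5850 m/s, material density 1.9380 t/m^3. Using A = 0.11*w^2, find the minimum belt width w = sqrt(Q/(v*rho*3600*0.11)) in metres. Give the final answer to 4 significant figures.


A_req = 2785.9960 / (2.5850 * 1.9380 * 3600) = 0.154477 m^2
w = sqrt(0.154477 / 0.11)
w = 1.185 m


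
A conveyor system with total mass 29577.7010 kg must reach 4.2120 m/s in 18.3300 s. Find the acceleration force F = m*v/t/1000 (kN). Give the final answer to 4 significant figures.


F = 29577.7010 * 4.2120 / 18.3300 / 1000
F = 6.797 kN


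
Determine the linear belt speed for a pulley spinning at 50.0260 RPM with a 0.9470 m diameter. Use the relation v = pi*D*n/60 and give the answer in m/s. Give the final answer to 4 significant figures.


v = pi * 0.9470 * 50.0260 / 60
v = 2.481 m/s


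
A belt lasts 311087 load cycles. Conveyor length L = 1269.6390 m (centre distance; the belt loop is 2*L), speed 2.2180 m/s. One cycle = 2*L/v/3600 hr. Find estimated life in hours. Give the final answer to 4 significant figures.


cycle_time = 2 * 1269.6390 / 2.2180 / 3600 = 0.318014 hr
life = 311087 * 0.318014 = 98930 hours


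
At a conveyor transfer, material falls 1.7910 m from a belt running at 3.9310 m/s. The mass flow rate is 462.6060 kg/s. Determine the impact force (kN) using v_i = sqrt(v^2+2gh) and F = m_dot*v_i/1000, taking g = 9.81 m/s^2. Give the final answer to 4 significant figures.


v_i = sqrt(3.9310^2 + 2*9.81*1.7910) = 7.11282 m/s
F = 462.6060 * 7.11282 / 1000
F = 3.290 kN


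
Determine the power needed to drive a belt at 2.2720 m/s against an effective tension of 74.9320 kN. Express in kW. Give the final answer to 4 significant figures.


P = Te * v = 74.9320 * 2.2720
P = 170.2 kW


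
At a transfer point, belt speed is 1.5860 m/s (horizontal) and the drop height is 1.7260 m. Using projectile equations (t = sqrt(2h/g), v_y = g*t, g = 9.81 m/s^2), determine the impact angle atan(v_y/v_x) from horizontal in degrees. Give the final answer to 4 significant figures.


t = sqrt(2*1.7260/9.81) = 0.5932 s
v_y = 9.81 * 0.5932 = 5.81929 m/s
angle = atan(5.81929 / 1.5860) = 74.75 deg


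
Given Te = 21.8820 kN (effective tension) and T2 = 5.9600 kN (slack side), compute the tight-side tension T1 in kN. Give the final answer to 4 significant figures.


T1 = Te + T2 = 21.8820 + 5.9600
T1 = 27.84 kN


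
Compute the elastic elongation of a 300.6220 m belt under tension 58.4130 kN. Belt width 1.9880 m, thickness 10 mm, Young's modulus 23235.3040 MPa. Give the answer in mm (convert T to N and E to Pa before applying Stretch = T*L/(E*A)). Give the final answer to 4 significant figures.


A = 1.9880 * 0.01 = 0.01988 m^2
Stretch = 58.4130*1000 * 300.6220 / (23235.3040e6 * 0.01988) * 1000
Stretch = 38.02 mm


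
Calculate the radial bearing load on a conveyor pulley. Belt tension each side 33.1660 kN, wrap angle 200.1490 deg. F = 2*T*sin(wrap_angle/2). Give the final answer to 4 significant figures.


F = 2 * 33.1660 * sin(200.1490/2 deg)
F = 65.31 kN


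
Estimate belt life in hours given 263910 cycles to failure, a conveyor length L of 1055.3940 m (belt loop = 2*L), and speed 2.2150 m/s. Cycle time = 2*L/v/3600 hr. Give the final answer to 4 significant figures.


cycle_time = 2 * 1055.3940 / 2.2150 / 3600 = 0.264709 hr
life = 263910 * 0.264709 = 69860 hours


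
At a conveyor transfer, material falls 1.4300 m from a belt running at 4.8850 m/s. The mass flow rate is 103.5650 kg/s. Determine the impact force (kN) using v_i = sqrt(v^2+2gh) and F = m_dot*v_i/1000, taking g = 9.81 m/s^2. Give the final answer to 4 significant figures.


v_i = sqrt(4.8850^2 + 2*9.81*1.4300) = 7.20554 m/s
F = 103.5650 * 7.20554 / 1000
F = 0.7462 kN


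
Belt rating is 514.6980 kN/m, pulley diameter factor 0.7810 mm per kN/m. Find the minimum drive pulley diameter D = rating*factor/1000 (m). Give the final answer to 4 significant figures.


D = 514.6980 * 0.7810 / 1000
D = 0.4020 m


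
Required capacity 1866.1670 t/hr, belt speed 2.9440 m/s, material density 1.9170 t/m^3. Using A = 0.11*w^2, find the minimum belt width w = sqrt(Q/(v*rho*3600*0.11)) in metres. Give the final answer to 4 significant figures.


A_req = 1866.1670 / (2.9440 * 1.9170 * 3600) = 0.0918519 m^2
w = sqrt(0.0918519 / 0.11)
w = 0.9138 m


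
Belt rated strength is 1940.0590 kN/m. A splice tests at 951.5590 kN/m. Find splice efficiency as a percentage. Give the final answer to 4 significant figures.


Eff = 951.5590 / 1940.0590 * 100
Eff = 49.05 %


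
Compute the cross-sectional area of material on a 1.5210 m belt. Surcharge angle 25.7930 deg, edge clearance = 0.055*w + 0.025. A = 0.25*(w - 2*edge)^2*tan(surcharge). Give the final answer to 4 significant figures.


edge = 0.055*1.5210 + 0.025 = 0.108655 m
ew = 1.5210 - 2*0.108655 = 1.30369 m
A = 0.25 * 1.30369^2 * tan(25.7930 deg)
A = 0.2053 m^2


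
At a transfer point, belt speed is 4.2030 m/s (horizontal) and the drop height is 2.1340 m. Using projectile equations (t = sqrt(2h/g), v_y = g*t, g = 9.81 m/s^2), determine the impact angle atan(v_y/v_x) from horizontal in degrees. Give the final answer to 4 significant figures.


t = sqrt(2*2.1340/9.81) = 0.659596 s
v_y = 9.81 * 0.659596 = 6.47064 m/s
angle = atan(6.47064 / 4.2030) = 56.99 deg


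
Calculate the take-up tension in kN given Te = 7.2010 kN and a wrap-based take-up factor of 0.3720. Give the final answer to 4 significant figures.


T_tu = 7.2010 * 0.3720
T_tu = 2.679 kN


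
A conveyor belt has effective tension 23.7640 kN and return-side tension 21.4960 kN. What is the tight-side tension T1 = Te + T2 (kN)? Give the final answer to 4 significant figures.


T1 = Te + T2 = 23.7640 + 21.4960
T1 = 45.26 kN


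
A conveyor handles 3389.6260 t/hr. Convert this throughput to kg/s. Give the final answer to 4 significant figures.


m_dot = 3389.6260 * 1000 / 3600
m_dot = 941.6 kg/s


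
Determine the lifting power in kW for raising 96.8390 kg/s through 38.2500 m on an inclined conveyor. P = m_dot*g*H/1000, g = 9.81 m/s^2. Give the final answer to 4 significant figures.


P = 96.8390 * 9.81 * 38.2500 / 1000
P = 36.34 kW


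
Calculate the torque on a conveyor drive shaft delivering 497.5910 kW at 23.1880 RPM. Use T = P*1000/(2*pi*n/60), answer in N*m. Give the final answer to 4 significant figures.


omega = 2*pi*23.1880/60 = 2.42824 rad/s
T = 497.5910*1000 / 2.42824
T = 204900 N*m


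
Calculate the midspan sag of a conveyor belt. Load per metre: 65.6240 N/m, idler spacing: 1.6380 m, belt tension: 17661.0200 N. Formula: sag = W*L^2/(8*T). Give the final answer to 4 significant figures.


sag = 65.6240 * 1.6380^2 / (8 * 17661.0200)
sag = 0.001246 m


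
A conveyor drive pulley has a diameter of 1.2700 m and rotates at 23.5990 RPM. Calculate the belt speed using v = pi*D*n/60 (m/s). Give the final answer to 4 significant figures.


v = pi * 1.2700 * 23.5990 / 60
v = 1.569 m/s


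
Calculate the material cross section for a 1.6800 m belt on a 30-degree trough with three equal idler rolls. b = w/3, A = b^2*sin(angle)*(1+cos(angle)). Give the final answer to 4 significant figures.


b = 1.6800/3 = 0.56 m
A = 0.56^2 * sin(30 deg) * (1 + cos(30 deg))
A = 0.2926 m^2


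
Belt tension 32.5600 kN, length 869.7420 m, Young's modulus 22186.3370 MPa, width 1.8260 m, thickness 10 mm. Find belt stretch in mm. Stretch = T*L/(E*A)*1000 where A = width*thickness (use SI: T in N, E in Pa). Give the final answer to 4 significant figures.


A = 1.8260 * 0.01 = 0.01826 m^2
Stretch = 32.5600*1000 * 869.7420 / (22186.3370e6 * 0.01826) * 1000
Stretch = 69.90 mm


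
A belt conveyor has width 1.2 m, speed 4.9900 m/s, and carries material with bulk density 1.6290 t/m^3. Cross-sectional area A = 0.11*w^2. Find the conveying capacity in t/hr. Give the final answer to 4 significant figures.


A = 0.11 * 1.2^2 = 0.1584 m^2
C = 0.1584 * 4.9900 * 1.6290 * 3600
C = 4635 t/hr


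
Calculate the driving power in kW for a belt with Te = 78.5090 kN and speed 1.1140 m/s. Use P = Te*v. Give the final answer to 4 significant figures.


P = Te * v = 78.5090 * 1.1140
P = 87.46 kW


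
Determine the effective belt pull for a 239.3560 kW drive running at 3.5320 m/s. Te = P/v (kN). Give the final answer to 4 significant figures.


Te = P / v = 239.3560 / 3.5320
Te = 67.77 kN


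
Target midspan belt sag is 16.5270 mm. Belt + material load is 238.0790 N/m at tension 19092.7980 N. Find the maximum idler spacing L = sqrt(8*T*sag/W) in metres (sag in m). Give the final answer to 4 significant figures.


sag = 16.5270/1000 = 0.016527 m
L = sqrt(8 * 19092.7980 * 0.016527 / 238.0790)
L = 3.256 m


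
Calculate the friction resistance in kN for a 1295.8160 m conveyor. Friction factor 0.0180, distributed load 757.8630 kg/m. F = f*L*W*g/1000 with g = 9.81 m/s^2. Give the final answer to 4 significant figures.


F = 0.0180 * 1295.8160 * 757.8630 * 9.81 / 1000
F = 173.4 kN


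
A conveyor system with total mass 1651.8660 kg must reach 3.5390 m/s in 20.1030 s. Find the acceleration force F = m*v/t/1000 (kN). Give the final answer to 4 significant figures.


F = 1651.8660 * 3.5390 / 20.1030 / 1000
F = 0.2908 kN


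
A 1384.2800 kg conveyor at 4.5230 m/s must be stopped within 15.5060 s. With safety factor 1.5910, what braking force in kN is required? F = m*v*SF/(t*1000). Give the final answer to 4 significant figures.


F = 1384.2800 * 4.5230 / 15.5060 * 1.5910 / 1000
F = 0.6424 kN


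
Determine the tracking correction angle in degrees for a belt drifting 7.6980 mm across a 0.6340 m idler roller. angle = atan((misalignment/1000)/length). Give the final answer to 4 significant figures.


misalign_m = 7.6980 / 1000 = 0.007698 m
angle = atan(0.007698 / 0.6340)
angle = 0.6956 deg


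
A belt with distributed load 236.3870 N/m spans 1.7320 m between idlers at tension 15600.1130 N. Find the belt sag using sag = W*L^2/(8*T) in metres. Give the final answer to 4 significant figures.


sag = 236.3870 * 1.7320^2 / (8 * 15600.1130)
sag = 0.005682 m


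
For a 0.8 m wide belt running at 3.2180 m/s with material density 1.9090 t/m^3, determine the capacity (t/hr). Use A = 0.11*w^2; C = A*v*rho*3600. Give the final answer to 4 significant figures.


A = 0.11 * 0.8^2 = 0.0704 m^2
C = 0.0704 * 3.2180 * 1.9090 * 3600
C = 1557 t/hr


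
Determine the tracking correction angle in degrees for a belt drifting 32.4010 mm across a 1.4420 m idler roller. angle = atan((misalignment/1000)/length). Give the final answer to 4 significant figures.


misalign_m = 32.4010 / 1000 = 0.032401 m
angle = atan(0.032401 / 1.4420)
angle = 1.287 deg


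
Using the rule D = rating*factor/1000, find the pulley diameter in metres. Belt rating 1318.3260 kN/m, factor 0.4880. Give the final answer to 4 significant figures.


D = 1318.3260 * 0.4880 / 1000
D = 0.6433 m


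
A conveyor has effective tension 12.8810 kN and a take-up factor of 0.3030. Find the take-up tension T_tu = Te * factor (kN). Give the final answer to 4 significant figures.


T_tu = 12.8810 * 0.3030
T_tu = 3.903 kN


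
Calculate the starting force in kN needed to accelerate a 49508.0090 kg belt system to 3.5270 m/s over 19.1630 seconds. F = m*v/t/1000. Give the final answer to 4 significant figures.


F = 49508.0090 * 3.5270 / 19.1630 / 1000
F = 9.112 kN


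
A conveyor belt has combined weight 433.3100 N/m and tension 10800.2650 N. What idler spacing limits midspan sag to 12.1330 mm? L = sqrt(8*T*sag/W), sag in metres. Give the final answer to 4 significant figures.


sag = 12.1330/1000 = 0.012133 m
L = sqrt(8 * 10800.2650 * 0.012133 / 433.3100)
L = 1.555 m


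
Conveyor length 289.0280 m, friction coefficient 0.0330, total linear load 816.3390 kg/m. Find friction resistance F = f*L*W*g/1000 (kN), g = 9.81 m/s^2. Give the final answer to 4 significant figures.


F = 0.0330 * 289.0280 * 816.3390 * 9.81 / 1000
F = 76.38 kN


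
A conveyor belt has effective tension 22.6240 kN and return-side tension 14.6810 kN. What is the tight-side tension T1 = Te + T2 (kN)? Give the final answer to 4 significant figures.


T1 = Te + T2 = 22.6240 + 14.6810
T1 = 37.30 kN


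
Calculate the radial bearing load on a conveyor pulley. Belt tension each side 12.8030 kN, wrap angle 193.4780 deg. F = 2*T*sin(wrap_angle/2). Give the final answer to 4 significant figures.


F = 2 * 12.8030 * sin(193.4780/2 deg)
F = 25.43 kN


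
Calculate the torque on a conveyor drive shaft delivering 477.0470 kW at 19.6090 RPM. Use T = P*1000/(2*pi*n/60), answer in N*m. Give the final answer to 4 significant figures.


omega = 2*pi*19.6090/60 = 2.05345 rad/s
T = 477.0470*1000 / 2.05345
T = 232300 N*m


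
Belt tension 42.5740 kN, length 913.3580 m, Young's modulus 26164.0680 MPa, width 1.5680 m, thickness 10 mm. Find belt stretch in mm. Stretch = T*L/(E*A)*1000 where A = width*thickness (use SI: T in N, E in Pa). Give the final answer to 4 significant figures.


A = 1.5680 * 0.01 = 0.01568 m^2
Stretch = 42.5740*1000 * 913.3580 / (26164.0680e6 * 0.01568) * 1000
Stretch = 94.78 mm


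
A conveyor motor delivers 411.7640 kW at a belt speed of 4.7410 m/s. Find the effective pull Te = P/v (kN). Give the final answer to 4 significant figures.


Te = P / v = 411.7640 / 4.7410
Te = 86.85 kN


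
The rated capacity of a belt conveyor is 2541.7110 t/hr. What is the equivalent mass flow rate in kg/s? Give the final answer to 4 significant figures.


m_dot = 2541.7110 * 1000 / 3600
m_dot = 706.0 kg/s


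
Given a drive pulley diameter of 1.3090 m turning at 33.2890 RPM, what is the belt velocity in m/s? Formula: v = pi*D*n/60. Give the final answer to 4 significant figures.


v = pi * 1.3090 * 33.2890 / 60
v = 2.282 m/s


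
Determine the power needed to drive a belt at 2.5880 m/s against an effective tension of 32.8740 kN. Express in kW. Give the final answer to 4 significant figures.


P = Te * v = 32.8740 * 2.5880
P = 85.08 kW


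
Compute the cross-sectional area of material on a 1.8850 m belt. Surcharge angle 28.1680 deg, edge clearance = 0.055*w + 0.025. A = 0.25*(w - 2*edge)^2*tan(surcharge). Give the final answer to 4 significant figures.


edge = 0.055*1.8850 + 0.025 = 0.128675 m
ew = 1.8850 - 2*0.128675 = 1.62765 m
A = 0.25 * 1.62765^2 * tan(28.1680 deg)
A = 0.3547 m^2


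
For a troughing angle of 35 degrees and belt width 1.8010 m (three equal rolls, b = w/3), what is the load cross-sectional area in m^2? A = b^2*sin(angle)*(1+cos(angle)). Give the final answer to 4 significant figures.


b = 1.8010/3 = 0.600333 m
A = 0.600333^2 * sin(35 deg) * (1 + cos(35 deg))
A = 0.3760 m^2


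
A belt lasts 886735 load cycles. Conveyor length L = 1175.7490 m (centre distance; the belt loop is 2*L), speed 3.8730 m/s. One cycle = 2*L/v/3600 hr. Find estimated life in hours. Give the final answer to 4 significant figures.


cycle_time = 2 * 1175.7490 / 3.8730 / 3600 = 0.168653 hr
life = 886735 * 0.168653 = 149600 hours


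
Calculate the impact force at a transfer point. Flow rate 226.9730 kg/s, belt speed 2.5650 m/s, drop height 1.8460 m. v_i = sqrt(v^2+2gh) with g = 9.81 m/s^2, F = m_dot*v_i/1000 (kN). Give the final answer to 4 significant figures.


v_i = sqrt(2.5650^2 + 2*9.81*1.8460) = 6.542 m/s
F = 226.9730 * 6.542 / 1000
F = 1.485 kN


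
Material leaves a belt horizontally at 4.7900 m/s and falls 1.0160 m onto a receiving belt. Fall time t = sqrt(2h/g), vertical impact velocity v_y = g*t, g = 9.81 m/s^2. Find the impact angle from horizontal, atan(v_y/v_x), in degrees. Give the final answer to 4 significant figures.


t = sqrt(2*1.0160/9.81) = 0.455121 s
v_y = 9.81 * 0.455121 = 4.46474 m/s
angle = atan(4.46474 / 4.7900) = 42.99 deg


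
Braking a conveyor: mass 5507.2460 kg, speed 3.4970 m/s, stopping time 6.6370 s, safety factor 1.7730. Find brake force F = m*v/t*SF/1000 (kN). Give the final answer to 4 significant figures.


F = 5507.2460 * 3.4970 / 6.6370 * 1.7730 / 1000
F = 5.145 kN


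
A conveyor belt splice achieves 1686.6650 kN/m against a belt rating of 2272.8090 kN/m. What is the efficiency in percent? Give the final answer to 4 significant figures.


Eff = 1686.6650 / 2272.8090 * 100
Eff = 74.21 %


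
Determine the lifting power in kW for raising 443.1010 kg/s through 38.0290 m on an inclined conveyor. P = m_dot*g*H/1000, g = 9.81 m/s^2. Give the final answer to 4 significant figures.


P = 443.1010 * 9.81 * 38.0290 / 1000
P = 165.3 kW


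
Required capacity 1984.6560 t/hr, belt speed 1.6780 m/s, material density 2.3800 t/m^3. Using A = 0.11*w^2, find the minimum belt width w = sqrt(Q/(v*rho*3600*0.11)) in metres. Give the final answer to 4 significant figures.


A_req = 1984.6560 / (1.6780 * 2.3800 * 3600) = 0.138043 m^2
w = sqrt(0.138043 / 0.11)
w = 1.120 m


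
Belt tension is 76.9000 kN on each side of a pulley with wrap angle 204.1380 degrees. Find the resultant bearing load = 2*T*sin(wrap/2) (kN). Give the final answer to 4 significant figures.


F = 2 * 76.9000 * sin(204.1380/2 deg)
F = 150.4 kN


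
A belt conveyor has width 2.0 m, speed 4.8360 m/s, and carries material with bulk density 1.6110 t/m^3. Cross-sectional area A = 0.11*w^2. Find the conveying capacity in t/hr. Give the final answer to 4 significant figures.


A = 0.11 * 2.0^2 = 0.44 m^2
C = 0.44 * 4.8360 * 1.6110 * 3600
C = 12340 t/hr


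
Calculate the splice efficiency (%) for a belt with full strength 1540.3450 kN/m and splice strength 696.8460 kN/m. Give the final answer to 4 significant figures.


Eff = 696.8460 / 1540.3450 * 100
Eff = 45.24 %


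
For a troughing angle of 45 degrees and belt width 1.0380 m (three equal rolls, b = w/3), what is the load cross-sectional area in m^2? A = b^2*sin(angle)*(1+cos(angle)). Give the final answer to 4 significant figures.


b = 1.0380/3 = 0.346 m
A = 0.346^2 * sin(45 deg) * (1 + cos(45 deg))
A = 0.1445 m^2


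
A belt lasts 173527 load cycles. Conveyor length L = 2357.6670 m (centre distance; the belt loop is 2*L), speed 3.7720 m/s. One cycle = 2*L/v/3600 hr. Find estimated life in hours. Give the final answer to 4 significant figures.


cycle_time = 2 * 2357.6670 / 3.7720 / 3600 = 0.347247 hr
life = 173527 * 0.347247 = 60260 hours


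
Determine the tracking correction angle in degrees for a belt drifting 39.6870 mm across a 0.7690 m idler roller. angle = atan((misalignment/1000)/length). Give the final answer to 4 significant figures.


misalign_m = 39.6870 / 1000 = 0.039687 m
angle = atan(0.039687 / 0.7690)
angle = 2.954 deg


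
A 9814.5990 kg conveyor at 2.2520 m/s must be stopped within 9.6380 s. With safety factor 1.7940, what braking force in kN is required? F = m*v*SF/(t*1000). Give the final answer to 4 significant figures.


F = 9814.5990 * 2.2520 / 9.6380 * 1.7940 / 1000
F = 4.114 kN


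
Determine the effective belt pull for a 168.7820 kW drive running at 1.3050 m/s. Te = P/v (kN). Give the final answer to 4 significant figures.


Te = P / v = 168.7820 / 1.3050
Te = 129.3 kN


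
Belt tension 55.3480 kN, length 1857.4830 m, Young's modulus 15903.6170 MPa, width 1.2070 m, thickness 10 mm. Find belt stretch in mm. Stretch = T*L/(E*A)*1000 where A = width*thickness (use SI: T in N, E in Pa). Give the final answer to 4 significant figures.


A = 1.2070 * 0.01 = 0.01207 m^2
Stretch = 55.3480*1000 * 1857.4830 / (15903.6170e6 * 0.01207) * 1000
Stretch = 535.6 mm


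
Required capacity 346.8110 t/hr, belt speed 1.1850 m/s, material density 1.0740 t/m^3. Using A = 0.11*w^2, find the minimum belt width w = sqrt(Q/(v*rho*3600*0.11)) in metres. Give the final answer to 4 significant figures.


A_req = 346.8110 / (1.1850 * 1.0740 * 3600) = 0.0756951 m^2
w = sqrt(0.0756951 / 0.11)
w = 0.8295 m


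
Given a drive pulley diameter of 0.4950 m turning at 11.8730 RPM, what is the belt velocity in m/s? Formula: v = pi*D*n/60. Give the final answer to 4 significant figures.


v = pi * 0.4950 * 11.8730 / 60
v = 0.3077 m/s


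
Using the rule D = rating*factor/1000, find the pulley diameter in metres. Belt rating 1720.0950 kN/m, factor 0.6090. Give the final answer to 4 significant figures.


D = 1720.0950 * 0.6090 / 1000
D = 1.048 m


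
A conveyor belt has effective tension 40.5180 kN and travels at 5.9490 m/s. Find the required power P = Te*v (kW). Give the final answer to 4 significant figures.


P = Te * v = 40.5180 * 5.9490
P = 241.0 kW


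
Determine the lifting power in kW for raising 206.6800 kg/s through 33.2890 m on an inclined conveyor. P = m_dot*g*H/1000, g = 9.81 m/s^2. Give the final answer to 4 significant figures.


P = 206.6800 * 9.81 * 33.2890 / 1000
P = 67.49 kW


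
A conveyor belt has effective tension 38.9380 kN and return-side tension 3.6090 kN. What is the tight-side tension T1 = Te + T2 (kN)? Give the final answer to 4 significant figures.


T1 = Te + T2 = 38.9380 + 3.6090
T1 = 42.55 kN


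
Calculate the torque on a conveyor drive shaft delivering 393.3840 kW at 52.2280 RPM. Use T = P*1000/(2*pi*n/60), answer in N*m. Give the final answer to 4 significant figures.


omega = 2*pi*52.2280/60 = 5.4693 rad/s
T = 393.3840*1000 / 5.4693
T = 71930 N*m


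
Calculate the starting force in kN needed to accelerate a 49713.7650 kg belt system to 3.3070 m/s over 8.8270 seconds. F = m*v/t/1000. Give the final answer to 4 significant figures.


F = 49713.7650 * 3.3070 / 8.8270 / 1000
F = 18.63 kN


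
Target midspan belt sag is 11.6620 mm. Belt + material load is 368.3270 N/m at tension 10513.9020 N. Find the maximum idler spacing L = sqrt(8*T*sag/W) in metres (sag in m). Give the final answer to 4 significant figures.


sag = 11.6620/1000 = 0.011662 m
L = sqrt(8 * 10513.9020 * 0.011662 / 368.3270)
L = 1.632 m


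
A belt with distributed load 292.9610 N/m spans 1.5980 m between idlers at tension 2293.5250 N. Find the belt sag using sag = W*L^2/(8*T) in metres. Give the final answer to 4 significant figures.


sag = 292.9610 * 1.5980^2 / (8 * 2293.5250)
sag = 0.04077 m


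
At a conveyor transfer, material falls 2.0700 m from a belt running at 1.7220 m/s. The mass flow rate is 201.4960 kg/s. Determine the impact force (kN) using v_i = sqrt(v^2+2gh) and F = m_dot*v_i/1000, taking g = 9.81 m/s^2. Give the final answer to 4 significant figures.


v_i = sqrt(1.7220^2 + 2*9.81*2.0700) = 6.60142 m/s
F = 201.4960 * 6.60142 / 1000
F = 1.330 kN


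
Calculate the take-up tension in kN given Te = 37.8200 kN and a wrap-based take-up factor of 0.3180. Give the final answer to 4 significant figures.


T_tu = 37.8200 * 0.3180
T_tu = 12.03 kN


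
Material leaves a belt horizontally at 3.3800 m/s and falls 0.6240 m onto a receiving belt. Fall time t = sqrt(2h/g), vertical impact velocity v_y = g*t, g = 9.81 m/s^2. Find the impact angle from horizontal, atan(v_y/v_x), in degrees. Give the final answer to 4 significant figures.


t = sqrt(2*0.6240/9.81) = 0.356675 s
v_y = 9.81 * 0.356675 = 3.49898 m/s
angle = atan(3.49898 / 3.3800) = 45.99 deg


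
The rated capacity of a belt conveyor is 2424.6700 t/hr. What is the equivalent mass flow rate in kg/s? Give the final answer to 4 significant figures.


m_dot = 2424.6700 * 1000 / 3600
m_dot = 673.5 kg/s


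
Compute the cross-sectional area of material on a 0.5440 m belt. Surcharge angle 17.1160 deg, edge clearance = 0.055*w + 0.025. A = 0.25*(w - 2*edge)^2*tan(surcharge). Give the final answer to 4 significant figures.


edge = 0.055*0.5440 + 0.025 = 0.05492 m
ew = 0.5440 - 2*0.05492 = 0.43416 m
A = 0.25 * 0.43416^2 * tan(17.1160 deg)
A = 0.01451 m^2


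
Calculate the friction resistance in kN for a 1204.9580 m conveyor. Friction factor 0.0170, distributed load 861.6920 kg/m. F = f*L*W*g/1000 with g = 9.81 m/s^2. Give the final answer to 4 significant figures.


F = 0.0170 * 1204.9580 * 861.6920 * 9.81 / 1000
F = 173.2 kN


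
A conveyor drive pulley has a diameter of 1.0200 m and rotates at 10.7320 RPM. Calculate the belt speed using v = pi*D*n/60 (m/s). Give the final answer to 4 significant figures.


v = pi * 1.0200 * 10.7320 / 60
v = 0.5732 m/s


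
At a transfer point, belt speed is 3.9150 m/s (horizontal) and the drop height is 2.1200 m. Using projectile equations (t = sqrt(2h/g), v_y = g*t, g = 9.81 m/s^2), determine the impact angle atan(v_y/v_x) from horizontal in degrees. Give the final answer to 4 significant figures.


t = sqrt(2*2.1200/9.81) = 0.657428 s
v_y = 9.81 * 0.657428 = 6.44937 m/s
angle = atan(6.44937 / 3.9150) = 58.74 deg


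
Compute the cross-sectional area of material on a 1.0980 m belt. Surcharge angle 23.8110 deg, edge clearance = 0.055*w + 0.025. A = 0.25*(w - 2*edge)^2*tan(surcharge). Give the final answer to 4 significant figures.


edge = 0.055*1.0980 + 0.025 = 0.08539 m
ew = 1.0980 - 2*0.08539 = 0.92722 m
A = 0.25 * 0.92722^2 * tan(23.8110 deg)
A = 0.09485 m^2


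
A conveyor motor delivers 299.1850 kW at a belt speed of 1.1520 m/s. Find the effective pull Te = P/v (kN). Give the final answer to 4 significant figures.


Te = P / v = 299.1850 / 1.1520
Te = 259.7 kN


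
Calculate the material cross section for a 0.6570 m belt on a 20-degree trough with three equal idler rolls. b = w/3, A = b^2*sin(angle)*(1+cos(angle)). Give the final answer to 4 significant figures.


b = 0.6570/3 = 0.219 m
A = 0.219^2 * sin(20 deg) * (1 + cos(20 deg))
A = 0.03182 m^2


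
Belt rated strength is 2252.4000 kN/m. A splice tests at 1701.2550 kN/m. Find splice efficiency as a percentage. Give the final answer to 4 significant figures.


Eff = 1701.2550 / 2252.4000 * 100
Eff = 75.53 %


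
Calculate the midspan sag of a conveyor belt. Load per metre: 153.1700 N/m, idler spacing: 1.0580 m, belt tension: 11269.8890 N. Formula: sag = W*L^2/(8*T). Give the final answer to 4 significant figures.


sag = 153.1700 * 1.0580^2 / (8 * 11269.8890)
sag = 0.001902 m


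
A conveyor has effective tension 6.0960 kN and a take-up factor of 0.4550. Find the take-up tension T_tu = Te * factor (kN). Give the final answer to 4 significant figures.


T_tu = 6.0960 * 0.4550
T_tu = 2.774 kN


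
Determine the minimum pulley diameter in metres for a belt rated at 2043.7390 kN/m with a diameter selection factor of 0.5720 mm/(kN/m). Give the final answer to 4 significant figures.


D = 2043.7390 * 0.5720 / 1000
D = 1.169 m


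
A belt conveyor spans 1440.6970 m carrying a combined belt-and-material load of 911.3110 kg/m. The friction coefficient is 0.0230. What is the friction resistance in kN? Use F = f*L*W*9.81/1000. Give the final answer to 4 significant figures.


F = 0.0230 * 1440.6970 * 911.3110 * 9.81 / 1000
F = 296.2 kN


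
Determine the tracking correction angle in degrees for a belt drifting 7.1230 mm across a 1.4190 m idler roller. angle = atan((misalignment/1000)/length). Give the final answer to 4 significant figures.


misalign_m = 7.1230 / 1000 = 0.007123 m
angle = atan(0.007123 / 1.4190)
angle = 0.2876 deg


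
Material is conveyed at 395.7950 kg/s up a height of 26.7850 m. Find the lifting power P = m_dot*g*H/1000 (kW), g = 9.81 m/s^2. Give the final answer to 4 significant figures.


P = 395.7950 * 9.81 * 26.7850 / 1000
P = 104.0 kW


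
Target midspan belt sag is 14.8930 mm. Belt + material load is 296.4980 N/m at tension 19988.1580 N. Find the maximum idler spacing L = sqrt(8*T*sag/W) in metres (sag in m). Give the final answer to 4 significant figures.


sag = 14.8930/1000 = 0.014893 m
L = sqrt(8 * 19988.1580 * 0.014893 / 296.4980)
L = 2.834 m


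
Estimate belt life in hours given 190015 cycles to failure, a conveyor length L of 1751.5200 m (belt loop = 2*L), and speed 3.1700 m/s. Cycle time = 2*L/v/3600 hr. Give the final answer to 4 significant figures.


cycle_time = 2 * 1751.5200 / 3.1700 / 3600 = 0.306961 hr
life = 190015 * 0.306961 = 58330 hours


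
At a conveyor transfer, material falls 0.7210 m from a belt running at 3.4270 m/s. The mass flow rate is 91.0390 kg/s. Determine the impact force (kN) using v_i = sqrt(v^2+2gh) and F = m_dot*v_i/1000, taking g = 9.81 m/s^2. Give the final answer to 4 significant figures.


v_i = sqrt(3.4270^2 + 2*9.81*0.7210) = 5.08826 m/s
F = 91.0390 * 5.08826 / 1000
F = 0.4632 kN


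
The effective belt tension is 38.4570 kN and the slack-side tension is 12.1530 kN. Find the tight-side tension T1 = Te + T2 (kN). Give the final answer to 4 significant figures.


T1 = Te + T2 = 38.4570 + 12.1530
T1 = 50.61 kN


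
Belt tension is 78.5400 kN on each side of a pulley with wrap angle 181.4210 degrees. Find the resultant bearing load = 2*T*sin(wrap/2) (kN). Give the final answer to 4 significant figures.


F = 2 * 78.5400 * sin(181.4210/2 deg)
F = 157.1 kN


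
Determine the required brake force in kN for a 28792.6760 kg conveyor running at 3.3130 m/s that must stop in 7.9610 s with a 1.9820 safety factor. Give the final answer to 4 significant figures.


F = 28792.6760 * 3.3130 / 7.9610 * 1.9820 / 1000
F = 23.75 kN


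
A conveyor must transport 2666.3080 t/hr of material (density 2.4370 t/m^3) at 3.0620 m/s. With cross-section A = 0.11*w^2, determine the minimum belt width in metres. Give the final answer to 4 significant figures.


A_req = 2666.3080 / (3.0620 * 2.4370 * 3600) = 0.0992538 m^2
w = sqrt(0.0992538 / 0.11)
w = 0.9499 m


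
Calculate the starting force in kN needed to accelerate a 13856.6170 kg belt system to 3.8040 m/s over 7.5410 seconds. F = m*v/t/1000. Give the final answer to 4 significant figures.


F = 13856.6170 * 3.8040 / 7.5410 / 1000
F = 6.990 kN


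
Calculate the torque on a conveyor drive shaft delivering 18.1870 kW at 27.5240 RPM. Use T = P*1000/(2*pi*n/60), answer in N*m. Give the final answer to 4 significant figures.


omega = 2*pi*27.5240/60 = 2.88231 rad/s
T = 18.1870*1000 / 2.88231
T = 6310 N*m


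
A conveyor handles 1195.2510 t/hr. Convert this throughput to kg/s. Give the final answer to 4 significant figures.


m_dot = 1195.2510 * 1000 / 3600
m_dot = 332.0 kg/s


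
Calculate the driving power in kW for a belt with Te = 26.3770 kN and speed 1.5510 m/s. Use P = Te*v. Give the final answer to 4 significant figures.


P = Te * v = 26.3770 * 1.5510
P = 40.91 kW


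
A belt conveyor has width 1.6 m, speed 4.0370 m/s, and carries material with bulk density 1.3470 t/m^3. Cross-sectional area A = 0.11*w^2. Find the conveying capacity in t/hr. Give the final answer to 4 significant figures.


A = 0.11 * 1.6^2 = 0.2816 m^2
C = 0.2816 * 4.0370 * 1.3470 * 3600
C = 5513 t/hr


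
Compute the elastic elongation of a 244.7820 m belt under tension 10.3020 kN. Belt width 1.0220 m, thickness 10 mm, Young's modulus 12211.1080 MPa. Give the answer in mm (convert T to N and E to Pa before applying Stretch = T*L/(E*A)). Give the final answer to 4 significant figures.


A = 1.0220 * 0.01 = 0.01022 m^2
Stretch = 10.3020*1000 * 244.7820 / (12211.1080e6 * 0.01022) * 1000
Stretch = 20.21 mm


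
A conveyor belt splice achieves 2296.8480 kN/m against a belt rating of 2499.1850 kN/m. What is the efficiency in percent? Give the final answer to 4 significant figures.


Eff = 2296.8480 / 2499.1850 * 100
Eff = 91.90 %


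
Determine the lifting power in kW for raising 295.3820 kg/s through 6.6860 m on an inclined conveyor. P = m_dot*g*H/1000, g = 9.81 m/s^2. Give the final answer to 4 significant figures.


P = 295.3820 * 9.81 * 6.6860 / 1000
P = 19.37 kW


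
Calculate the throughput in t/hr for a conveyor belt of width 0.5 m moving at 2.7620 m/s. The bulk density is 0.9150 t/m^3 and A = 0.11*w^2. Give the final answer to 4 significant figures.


A = 0.11 * 0.5^2 = 0.0275 m^2
C = 0.0275 * 2.7620 * 0.9150 * 3600
C = 250.2 t/hr


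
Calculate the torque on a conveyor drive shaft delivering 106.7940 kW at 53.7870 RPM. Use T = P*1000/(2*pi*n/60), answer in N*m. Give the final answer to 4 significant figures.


omega = 2*pi*53.7870/60 = 5.63256 rad/s
T = 106.7940*1000 / 5.63256
T = 18960 N*m


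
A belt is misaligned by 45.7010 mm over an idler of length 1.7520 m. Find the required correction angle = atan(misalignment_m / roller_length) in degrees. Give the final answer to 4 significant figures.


misalign_m = 45.7010 / 1000 = 0.045701 m
angle = atan(0.045701 / 1.7520)
angle = 1.494 deg


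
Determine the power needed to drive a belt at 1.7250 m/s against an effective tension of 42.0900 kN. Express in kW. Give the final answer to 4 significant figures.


P = Te * v = 42.0900 * 1.7250
P = 72.61 kW


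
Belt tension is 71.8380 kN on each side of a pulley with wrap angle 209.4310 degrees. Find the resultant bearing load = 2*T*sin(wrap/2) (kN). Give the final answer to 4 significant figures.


F = 2 * 71.8380 * sin(209.4310/2 deg)
F = 139.0 kN


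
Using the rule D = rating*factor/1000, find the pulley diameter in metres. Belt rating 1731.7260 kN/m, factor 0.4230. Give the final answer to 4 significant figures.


D = 1731.7260 * 0.4230 / 1000
D = 0.7325 m


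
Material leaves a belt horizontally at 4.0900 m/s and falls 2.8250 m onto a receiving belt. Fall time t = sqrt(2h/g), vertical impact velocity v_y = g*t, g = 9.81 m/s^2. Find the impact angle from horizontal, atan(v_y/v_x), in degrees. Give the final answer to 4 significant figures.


t = sqrt(2*2.8250/9.81) = 0.758909 s
v_y = 9.81 * 0.758909 = 7.4449 m/s
angle = atan(7.4449 / 4.0900) = 61.22 deg


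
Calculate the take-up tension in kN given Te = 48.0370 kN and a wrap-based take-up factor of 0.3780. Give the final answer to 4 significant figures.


T_tu = 48.0370 * 0.3780
T_tu = 18.16 kN


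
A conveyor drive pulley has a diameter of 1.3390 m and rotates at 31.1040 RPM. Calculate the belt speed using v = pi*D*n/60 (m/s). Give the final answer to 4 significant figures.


v = pi * 1.3390 * 31.1040 / 60
v = 2.181 m/s


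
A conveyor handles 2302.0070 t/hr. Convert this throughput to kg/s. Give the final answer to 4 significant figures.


m_dot = 2302.0070 * 1000 / 3600
m_dot = 639.4 kg/s
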